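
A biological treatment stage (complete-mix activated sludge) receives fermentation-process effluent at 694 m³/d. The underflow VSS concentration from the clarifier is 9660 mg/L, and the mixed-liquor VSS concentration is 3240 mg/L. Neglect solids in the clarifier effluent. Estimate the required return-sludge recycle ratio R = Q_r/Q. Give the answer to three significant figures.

Mass balance around the secondary clarifier (neglecting effluent solids): R = X / (X_r − X) = 3240 / (9660 − 3240) = 0.5047.

R ≈ 0.505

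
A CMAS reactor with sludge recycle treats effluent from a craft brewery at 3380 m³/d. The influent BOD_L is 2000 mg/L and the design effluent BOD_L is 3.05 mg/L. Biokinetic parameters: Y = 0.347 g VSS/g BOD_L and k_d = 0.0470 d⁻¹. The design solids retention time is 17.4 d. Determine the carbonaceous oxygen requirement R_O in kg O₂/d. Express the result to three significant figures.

R_O ≈ 4920 kg O₂/d

Correct the yield for decay: Y_obs = Y/(1 + k_d θ_c) = 0.347 / (1 + 0.0470 × 17.4) = 0.347 / 1.818 = 0.1909.
Mass of BOD_L removed per day: Q(S₀ − S) = 3380 × 1997 g/m³ = 6750 kg/d.
Net sludge production P_X = 0.1909 × 6750 = 1288 kg VSS/d.
Carbonaceous O₂ demand = substrate oxidised − cell-mass equivalent = 6750 − 1.42 × 1288 = 4920 kg O₂/d.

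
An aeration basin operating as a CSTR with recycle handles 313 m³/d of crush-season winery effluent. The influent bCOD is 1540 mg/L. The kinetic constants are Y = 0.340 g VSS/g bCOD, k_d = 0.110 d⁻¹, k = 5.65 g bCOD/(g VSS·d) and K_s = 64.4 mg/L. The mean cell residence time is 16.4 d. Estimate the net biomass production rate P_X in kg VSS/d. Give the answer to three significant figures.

From the Monod/SRT balance for a CMAS, S = K_s·(1+k_d θ_c)/[θ_c·(Y k − k_d) − 1] = 64.4 × (1 + 0.110 × 16.4) / [16.4 × (0.340 × 5.65 − 0.110) − 1] = 180.6 / 28.70 = 6.292 mg/L.
Correct the yield for decay: Y_obs = Y/(1 + k_d θ_c) = 0.340 / (1 + 0.110 × 16.4) = 0.340 / 2.804 = 0.1213.
Q·(S₀ − S) = 313 × (1540 − 6.29) × 10⁻³ = 480.1 kg/d removed.
Net biomass production P_X = Y_obs × Q·(S₀ − S) = 0.1213 × 480.1 = 58.21 kg VSS/d.

P_X ≈ 58.2 kg VSS/d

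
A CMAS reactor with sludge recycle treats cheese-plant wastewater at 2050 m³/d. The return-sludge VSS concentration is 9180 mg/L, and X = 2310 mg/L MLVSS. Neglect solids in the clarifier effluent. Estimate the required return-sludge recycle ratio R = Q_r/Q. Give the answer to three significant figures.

R ≈ 0.336

Solids balance on the clarifier gives (1+R)X = R·X_r, so R = X/(X_r − X) = 2310 / (9180 − 2310) = 0.3362.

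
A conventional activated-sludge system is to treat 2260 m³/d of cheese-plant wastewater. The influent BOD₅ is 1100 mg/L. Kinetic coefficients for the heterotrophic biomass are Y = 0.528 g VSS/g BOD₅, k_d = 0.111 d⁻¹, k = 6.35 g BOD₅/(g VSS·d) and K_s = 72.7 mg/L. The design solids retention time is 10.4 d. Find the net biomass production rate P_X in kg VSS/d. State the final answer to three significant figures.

For a completely mixed reactor with recycle the Lawrence–McCarty relation gives S = K_s·(1 + k_d·θ_c) / [θ_c·(Y·k − k_d) − 1] = 72.7 × (1 + 0.111 × 10.4) / [10.4 × (0.528 × 6.35 − 0.111) − 1] = 156.6 / 32.71 = 4.788 mg/L.
Y_obs = Y / (1 + k_d θ_c) = 0.528 / (1 + 0.111 × 10.4) = 0.528 / 2.154 = 0.2451.
Substrate removed = Q·(S₀ − S) = 2260 m³/d × (1100 − 4.79) g/m³ = 2.48×10^6 g/d = 2475 kg/d.
So the net sludge growth is P_X = 0.2451 × 2475 = 606.6 kg VSS/d.

P_X ≈ 607 kg VSS/d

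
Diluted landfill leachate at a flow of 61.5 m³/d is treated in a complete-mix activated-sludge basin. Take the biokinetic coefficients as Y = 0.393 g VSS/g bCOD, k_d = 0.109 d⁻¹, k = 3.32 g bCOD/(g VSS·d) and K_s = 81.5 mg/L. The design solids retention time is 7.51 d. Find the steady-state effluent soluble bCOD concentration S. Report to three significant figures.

For a completely mixed reactor with recycle the Lawrence–McCarty relation gives S = K_s·(1 + k_d·θ_c) / [θ_c·(Y·k − k_d) − 1] = 81.5 × (1 + 0.109 × 7.51) / [7.51 × (0.393 × 3.32 − 0.109) − 1] = 148.2 / 7.980 = 18.57 mg/L.

S ≈ 18.6 mg/L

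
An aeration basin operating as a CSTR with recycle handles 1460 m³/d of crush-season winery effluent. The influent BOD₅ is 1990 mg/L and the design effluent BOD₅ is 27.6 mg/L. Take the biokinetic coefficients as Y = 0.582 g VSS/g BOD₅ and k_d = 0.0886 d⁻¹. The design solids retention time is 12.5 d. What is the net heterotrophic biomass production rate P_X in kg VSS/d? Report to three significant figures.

Y_obs = Y / (1 + k_d θ_c) = 0.582 / (1 + 0.0886 × 12.5) = 0.582 / 2.107 = 0.2762.
Q·(S₀ − S) = 1460 × (1990 − 27.6) × 10⁻³ = 2865 kg/d removed.
P_X = Y_obs · Q(S₀ − S) = 0.2762 × 2865 = 791.2 kg VSS/d.

P_X ≈ 791 kg VSS/d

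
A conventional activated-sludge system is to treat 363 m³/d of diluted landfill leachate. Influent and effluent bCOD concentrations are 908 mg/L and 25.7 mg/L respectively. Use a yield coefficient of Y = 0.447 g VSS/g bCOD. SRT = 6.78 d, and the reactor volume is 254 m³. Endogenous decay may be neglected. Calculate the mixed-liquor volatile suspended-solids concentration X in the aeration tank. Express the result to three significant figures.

From V·X = Y·Q·(S₀ − S)·θ_c (decay neglected): X = 0.447 × 363 × (908 − 25.7) × 6.78 / 254 = 3821 mg/L.

X ≈ 3820 mg/L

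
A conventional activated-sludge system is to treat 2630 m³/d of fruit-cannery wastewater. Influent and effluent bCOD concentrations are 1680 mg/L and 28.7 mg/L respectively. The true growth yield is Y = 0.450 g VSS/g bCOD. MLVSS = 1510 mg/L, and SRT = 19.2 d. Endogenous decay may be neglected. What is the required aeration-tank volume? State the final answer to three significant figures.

V·X = Y·Q·ΔS·θ_c gives V = 0.450 × 2630 × (1680 − 28.7) × 19.2 / 1510 = 24850 m³.

V ≈ 24800 m³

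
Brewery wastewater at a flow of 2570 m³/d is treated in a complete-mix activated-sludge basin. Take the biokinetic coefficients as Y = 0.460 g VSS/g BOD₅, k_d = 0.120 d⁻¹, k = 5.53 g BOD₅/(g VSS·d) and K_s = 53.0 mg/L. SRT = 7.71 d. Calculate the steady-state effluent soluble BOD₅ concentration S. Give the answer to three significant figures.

S ≈ 5.77 mg/L

For a completely mixed reactor with recycle the Lawrence–McCarty relation gives S = K_s·(1 + k_d·θ_c) / [θ_c·(Y·k − k_d) − 1] = 53.0 × (1 + 0.120 × 7.71) / [7.71 × (0.460 × 5.53 − 0.120) − 1] = 102.0 / 17.69 = 5.769 mg/L.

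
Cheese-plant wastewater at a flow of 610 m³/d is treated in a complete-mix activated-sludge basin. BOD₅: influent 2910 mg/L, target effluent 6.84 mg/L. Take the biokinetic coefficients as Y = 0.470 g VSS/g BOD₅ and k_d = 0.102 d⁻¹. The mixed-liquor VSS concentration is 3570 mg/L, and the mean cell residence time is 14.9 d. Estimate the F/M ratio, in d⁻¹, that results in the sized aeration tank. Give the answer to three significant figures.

F/M ≈ 0.361 d⁻¹

Steady-state biomass mass balance: V·X·(1 + k_d·θ_c) = Y·Q·(S₀ − S)·θ_c, so V = 0.470 × 610 × (2910 − 6.84) × 14.9 / [3570 × (1 + 0.102 × 14.9)] = 1.24×10^7 / 8996 = 1379 m³.
F/M = applied load / biomass = Q·S₀/(V·X) = 610 × 2910 / (1379 × 3570) = 0.3607 d⁻¹.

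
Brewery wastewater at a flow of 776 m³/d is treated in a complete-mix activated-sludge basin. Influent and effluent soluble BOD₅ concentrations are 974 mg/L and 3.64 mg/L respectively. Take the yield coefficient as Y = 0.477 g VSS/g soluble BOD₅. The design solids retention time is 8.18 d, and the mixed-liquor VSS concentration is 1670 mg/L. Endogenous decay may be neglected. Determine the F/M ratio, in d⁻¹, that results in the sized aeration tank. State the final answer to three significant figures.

F/M ≈ 0.257 d⁻¹

V·X = Y·Q·ΔS·θ_c gives V = 0.477 × 776 × (974 − 3.64) × 8.18 / 1670 = 1759 m³.
F/M = Q·S₀ / (V·X) = 776 × 974 / (1759 × 1670) = 0.2572 g soluble BOD₅·(g VSS·d)⁻¹.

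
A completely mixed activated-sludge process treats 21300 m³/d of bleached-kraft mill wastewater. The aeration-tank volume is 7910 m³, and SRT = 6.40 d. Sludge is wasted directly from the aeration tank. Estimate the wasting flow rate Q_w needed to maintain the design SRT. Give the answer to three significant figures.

Q_w ≈ 1240 m³/d

With mixed-liquor wasting, θ_c = V/Q_w, so Q_w = V/θ_c = 7910/6.40 = 1236 m³/d.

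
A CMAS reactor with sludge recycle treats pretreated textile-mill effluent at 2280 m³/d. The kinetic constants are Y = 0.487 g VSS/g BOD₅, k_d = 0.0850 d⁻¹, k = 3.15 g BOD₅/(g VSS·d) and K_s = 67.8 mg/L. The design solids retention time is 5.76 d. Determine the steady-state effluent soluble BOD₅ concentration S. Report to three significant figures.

From the Monod/SRT balance for a CMAS, S = K_s·(1+k_d θ_c)/[θ_c·(Y k − k_d) − 1] = 67.8 × (1 + 0.0850 × 5.76) / [5.76 × (0.487 × 3.15 − 0.0850) − 1] = 101.0 / 7.347 = 13.75 mg/L.

S ≈ 13.7 mg/L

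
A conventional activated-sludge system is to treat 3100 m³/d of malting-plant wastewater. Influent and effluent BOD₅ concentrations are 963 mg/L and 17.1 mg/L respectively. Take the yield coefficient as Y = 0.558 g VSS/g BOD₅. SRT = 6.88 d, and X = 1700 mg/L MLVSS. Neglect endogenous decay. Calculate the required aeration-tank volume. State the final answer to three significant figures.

V ≈ 6620 m³

With k_d = 0 the design equation reduces to V = Y Q (S₀−S) θ_c / X = 0.558 × 3100 × (963 − 17.1) × 6.88 / 1700 = 6622 m³.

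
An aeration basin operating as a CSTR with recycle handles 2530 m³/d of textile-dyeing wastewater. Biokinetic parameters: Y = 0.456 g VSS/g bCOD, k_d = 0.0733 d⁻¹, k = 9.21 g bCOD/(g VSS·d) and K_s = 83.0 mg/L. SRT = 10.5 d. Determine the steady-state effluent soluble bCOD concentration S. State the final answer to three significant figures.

S ≈ 3.47 mg/L

Effluent substrate depends only on kinetics and SRT: S = K_s(1 + k_d θ_c) / [θ_c(Yk − k_d) − 1] = 83.0 × (1 + 0.0733 × 10.5) / [10.5 × (0.456 × 9.21 − 0.0733) − 1] = 146.9 / 42.33 = 3.470 mg/L.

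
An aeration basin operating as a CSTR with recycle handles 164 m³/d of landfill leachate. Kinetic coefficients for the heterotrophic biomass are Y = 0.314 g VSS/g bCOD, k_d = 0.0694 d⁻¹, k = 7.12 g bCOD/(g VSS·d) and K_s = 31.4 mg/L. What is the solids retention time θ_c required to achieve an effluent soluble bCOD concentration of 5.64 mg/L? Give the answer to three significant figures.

θ_c ≈ 3.69 d

At the target effluent, Y k S/(K_s+S) = 0.314×7.12×5.64/37.04 = 0.3404 d⁻¹.
Then 1/θ_c = μ − k_d = 0.3404 − 0.0694 = 0.2710 d⁻¹, giving θ_c = 3.690 d.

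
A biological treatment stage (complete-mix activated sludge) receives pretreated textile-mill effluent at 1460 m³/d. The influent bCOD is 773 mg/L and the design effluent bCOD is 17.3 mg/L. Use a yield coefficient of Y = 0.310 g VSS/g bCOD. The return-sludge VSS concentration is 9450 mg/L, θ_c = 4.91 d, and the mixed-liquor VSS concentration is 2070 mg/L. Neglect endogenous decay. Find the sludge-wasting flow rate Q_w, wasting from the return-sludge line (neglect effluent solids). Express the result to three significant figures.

V·X = Y·Q·ΔS·θ_c gives V = 0.310 × 1460 × (773 − 17.3) × 4.91 / 2070 = 811.3 m³.
Wasting from the return line (neglecting effluent solids): Q_w = V·X / (θ_c·X_r) = 811.3 × 2070 / (4.91 × 9450) = 36.19 m³/d.

Q_w ≈ 36.2 m³/d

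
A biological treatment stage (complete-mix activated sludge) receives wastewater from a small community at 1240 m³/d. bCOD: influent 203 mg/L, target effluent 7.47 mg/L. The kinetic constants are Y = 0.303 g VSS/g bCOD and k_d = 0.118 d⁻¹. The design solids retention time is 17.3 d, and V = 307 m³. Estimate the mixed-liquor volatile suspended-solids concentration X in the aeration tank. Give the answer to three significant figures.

X = Y·Q·ΔS·θ_c / [V·(1 + k_d θ_c)] = 0.303 × 1240 × (203 − 7.47) × 17.3 / [307 × (1 + 0.118 × 17.3)] = 1361 mg/L.

X ≈ 1360 mg/L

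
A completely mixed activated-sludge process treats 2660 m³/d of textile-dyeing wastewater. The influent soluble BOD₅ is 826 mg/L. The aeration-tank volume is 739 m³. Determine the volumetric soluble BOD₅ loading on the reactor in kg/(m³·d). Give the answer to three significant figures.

L_v ≈ 2.97 kg soluble BOD₅/(m³·d)

Volumetric loading L_v = Q·S₀ / V = 2660 × 826 g/m³ / 739.0 m³ = 2973 g/(m³·d) = 2.973 kg soluble BOD₅/(m³·d).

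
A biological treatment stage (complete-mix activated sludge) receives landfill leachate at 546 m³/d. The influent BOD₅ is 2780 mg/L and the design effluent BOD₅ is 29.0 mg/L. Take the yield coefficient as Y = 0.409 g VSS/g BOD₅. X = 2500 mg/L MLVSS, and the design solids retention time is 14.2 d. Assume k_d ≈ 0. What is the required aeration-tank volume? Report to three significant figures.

V ≈ 3490 m³

With k_d = 0 the design equation reduces to V = Y Q (S₀−S) θ_c / X = 0.409 × 546 × (2780 − 29.0) × 14.2 / 2500 = 3489 m³.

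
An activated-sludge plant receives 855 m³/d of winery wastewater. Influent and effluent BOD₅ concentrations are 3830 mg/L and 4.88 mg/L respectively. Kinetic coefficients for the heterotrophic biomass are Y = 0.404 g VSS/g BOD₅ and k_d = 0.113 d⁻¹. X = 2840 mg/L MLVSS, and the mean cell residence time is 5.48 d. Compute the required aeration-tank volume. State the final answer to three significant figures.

V ≈ 1570 m³

Steady-state biomass mass balance: V·X·(1 + k_d·θ_c) = Y·Q·(S₀ − S)·θ_c, so V = 0.404 × 855 × (3830 − 4.88) × 5.48 / [2840 × (1 + 0.113 × 5.48)] = 7.24×10^6 / 4599 = 1575 m³.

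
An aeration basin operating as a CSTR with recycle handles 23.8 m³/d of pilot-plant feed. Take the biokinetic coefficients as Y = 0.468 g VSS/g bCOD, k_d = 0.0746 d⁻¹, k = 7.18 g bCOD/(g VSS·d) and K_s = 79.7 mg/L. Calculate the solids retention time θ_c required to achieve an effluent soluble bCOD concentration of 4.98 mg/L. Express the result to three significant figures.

θ_c ≈ 8.13 d

From 1/θ_c = Y·k·S/(K_s + S) − k_d: Y·k·S/(K_s+S) = 0.468 × 7.18 × 4.98 / (79.7 + 4.98) = 0.1976 d⁻¹.
1/θ_c = 0.1976 − 0.0746 = 0.1230 d⁻¹, so θ_c = 8.129 d.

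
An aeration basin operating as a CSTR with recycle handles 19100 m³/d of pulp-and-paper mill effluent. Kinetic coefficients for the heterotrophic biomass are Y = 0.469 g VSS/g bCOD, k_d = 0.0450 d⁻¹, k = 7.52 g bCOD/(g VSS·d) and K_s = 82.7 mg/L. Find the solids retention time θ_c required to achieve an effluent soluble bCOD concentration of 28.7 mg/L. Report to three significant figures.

θ_c ≈ 1.16 d

Specific growth rate at S = 28.7 mg/L: μ = YkS/(K_s+S) = 0.469·7.52·28.7/(82.7+28.7) = 0.9086 d⁻¹.
1/θ_c = 0.9086 − 0.0450 = 0.8636 d⁻¹, so θ_c = 1.158 d.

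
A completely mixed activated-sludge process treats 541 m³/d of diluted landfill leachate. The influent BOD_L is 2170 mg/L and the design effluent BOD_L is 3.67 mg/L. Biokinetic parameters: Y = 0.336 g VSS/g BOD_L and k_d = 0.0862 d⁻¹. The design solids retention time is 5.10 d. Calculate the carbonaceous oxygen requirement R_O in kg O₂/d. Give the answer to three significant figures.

R_O ≈ 784 kg O₂/d

Y_obs = Y / (1 + k_d θ_c) = 0.336 / (1 + 0.0862 × 5.10) = 0.336 / 1.440 = 0.2334.
Q·(S₀ − S) = 541 × (2170 − 3.67) × 10⁻³ = 1172 kg/d removed.
Net sludge production P_X = 0.2334 × 1172 = 273.5 kg VSS/d.
Carbonaceous O₂ demand = substrate oxidised − cell-mass equivalent = 1172 − 1.42 × 273.5 = 783.6 kg O₂/d.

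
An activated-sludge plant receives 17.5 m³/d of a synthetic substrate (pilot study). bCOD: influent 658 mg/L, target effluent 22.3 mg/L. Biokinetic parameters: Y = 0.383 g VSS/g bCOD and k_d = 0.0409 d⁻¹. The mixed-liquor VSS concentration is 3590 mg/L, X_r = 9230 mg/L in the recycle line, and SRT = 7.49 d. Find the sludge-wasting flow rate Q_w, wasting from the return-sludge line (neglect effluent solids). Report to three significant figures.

Q_w ≈ 0.353 m³/d

From the SRT design equation V = Y Q (S₀−S) θ_c / [X (1 + k_d θ_c)] = 0.383 × 17.5 × (658 − 22.3) × 7.49 / [3590 × (1 + 0.0409 × 7.49)] = 3.19×10^4 / 4690 = 6.805 m³.
Wasting from the return line (neglecting effluent solids): Q_w = V·X / (θ_c·X_r) = 6.805 × 3590 / (7.49 × 9230) = 0.3534 m³/d.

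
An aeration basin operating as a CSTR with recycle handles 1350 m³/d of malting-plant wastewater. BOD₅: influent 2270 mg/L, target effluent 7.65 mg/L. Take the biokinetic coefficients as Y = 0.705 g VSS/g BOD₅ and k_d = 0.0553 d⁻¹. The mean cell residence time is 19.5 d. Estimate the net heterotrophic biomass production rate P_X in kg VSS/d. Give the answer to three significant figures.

P_X ≈ 1040 kg VSS/d

Correct the yield for decay: Y_obs = Y/(1 + k_d θ_c) = 0.705 / (1 + 0.0553 × 19.5) = 0.705 / 2.078 = 0.3392.
Substrate removed = Q·(S₀ − S) = 1350 m³/d × (2270 − 7.65) g/m³ = 3.05×10^6 g/d = 3054 kg/d.
Net biomass production P_X = Y_obs × Q·(S₀ − S) = 0.3392 × 3054 = 1036 kg VSS/d.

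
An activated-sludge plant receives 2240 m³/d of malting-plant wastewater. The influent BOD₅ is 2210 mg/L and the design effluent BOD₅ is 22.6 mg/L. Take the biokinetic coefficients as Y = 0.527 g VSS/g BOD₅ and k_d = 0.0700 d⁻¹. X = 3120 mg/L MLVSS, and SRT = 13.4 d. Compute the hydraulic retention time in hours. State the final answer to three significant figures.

τ ≈ 61.3 h

From the SRT design equation V = Y Q (S₀−S) θ_c / [X (1 + k_d θ_c)] = 0.527 × 2240 × (2210 − 22.6) × 13.4 / [3120 × (1 + 0.0700 × 13.4)] = 3.46×10^7 / 6047 = 5722 m³.
HRT = V/Q = 5722 m³ / 2240 m³·d⁻¹ = 2.555 d × 24 = 61.31 h.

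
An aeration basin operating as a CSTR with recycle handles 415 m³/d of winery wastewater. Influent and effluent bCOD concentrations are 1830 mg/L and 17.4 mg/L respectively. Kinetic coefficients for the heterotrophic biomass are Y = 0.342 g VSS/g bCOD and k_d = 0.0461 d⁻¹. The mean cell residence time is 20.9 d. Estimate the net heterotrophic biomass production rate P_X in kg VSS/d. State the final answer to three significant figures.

P_X ≈ 131 kg VSS/d

Correct the yield for decay: Y_obs = Y/(1 + k_d θ_c) = 0.342 / (1 + 0.0461 × 20.9) = 0.342 / 1.963 = 0.1742.
ΔS = 1830 − 17.4 = 1813 mg/L, so the substrate removal rate is 415 × 1813/1000 = 752.2 kg bCOD/d.
Biomass produced: P_X = Y_obs·Q·ΔS = 0.1742 × 752.2 ≈ 131.0 kg VSS/d.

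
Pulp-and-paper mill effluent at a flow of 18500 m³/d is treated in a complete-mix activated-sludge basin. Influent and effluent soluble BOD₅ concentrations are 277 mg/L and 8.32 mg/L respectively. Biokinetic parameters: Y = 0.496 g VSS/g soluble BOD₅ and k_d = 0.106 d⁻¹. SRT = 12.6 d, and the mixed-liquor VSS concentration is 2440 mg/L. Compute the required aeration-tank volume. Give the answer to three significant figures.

From the SRT design equation V = Y Q (S₀−S) θ_c / [X (1 + k_d θ_c)] = 0.496 × 18500 × (277 − 8.32) × 12.6 / [2440 × (1 + 0.106 × 12.6)] = 3.11×10^7 / 5699 = 5451 m³.

V ≈ 5450 m³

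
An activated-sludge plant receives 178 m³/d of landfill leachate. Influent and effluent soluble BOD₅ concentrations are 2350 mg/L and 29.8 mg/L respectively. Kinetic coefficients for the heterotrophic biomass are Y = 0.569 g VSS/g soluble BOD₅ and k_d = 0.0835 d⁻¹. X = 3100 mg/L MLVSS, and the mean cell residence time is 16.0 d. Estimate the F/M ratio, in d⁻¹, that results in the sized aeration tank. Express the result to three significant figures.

Steady-state biomass mass balance: V·X·(1 + k_d·θ_c) = Y·Q·(S₀ − S)·θ_c, so V = 0.569 × 178 × (2350 − 29.8) × 16.0 / [3100 × (1 + 0.0835 × 16.0)] = 3.76×10^6 / 7242 = 519.2 m³.
Food-to-microorganism ratio F/M = Q S₀ / (V X) = 178 × 2350 / (519.2 × 3100) = 0.2599 d⁻¹.

F/M ≈ 0.260 d⁻¹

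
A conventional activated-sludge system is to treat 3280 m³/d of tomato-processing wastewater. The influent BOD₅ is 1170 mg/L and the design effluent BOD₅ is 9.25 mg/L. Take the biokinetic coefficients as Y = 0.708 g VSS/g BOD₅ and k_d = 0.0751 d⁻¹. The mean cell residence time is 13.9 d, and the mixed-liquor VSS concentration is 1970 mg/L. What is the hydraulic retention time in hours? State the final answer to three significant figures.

Steady-state biomass mass balance: V·X·(1 + k_d·θ_c) = Y·Q·(S₀ − S)·θ_c, so V = 0.708 × 3280 × (1170 − 9.25) × 13.9 / [1970 × (1 + 0.0751 × 13.9)] = 3.75×10^7 / 4026 = 9305 m³.
Hydraulic retention time τ = V/Q = 9305 / 3280 = 2.837 d = 68.09 h.

τ ≈ 68.1 h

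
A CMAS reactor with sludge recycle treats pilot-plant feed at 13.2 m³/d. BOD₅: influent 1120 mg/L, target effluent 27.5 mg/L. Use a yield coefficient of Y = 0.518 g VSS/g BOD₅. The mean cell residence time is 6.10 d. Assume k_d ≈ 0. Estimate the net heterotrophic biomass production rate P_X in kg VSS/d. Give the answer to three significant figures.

No decay correction is needed, so Y_obs = Y = 0.518.
Mass of BOD₅ removed per day: Q(S₀ − S) = 13.2 × 1092 g/m³ = 14.42 kg/d.
So the net sludge growth is P_X = 0.5180 × 14.42 = 7.470 kg VSS/d.

P_X ≈ 7.47 kg VSS/d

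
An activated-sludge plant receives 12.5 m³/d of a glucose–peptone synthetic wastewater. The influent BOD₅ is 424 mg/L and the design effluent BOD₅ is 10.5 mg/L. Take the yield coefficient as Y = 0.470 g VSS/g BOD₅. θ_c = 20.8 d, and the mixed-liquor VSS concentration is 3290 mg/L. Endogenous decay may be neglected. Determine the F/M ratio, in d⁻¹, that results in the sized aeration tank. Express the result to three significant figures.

With k_d = 0 the design equation reduces to V = Y Q (S₀−S) θ_c / X = 0.470 × 12.5 × (424 − 10.5) × 20.8 / 3290 = 15.36 m³.
F/M = applied load / biomass = Q·S₀/(V·X) = 12.5 × 424 / (15.36 × 3290) = 0.1049 d⁻¹.

F/M ≈ 0.105 d⁻¹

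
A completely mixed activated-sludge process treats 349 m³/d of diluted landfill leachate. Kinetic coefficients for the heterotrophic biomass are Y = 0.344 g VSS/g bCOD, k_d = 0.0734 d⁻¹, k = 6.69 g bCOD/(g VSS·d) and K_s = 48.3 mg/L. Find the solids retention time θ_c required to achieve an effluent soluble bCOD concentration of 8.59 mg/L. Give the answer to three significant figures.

θ_c ≈ 3.65 d

Specific growth rate at S = 8.59 mg/L: μ = YkS/(K_s+S) = 0.344·6.69·8.59/(48.3+8.59) = 0.3475 d⁻¹.
θ_c = 1/(μ − k_d) = 1/(0.3475 − 0.0734) = 1/0.2741 = 3.648 d.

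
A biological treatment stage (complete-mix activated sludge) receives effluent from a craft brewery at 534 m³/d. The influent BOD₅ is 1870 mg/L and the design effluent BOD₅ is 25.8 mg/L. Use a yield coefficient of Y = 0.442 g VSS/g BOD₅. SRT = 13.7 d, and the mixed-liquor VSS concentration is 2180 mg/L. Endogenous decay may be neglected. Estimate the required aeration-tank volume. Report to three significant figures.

Biomass mass balance (decay neglected): V·X = Y·Q·(S₀ − S)·θ_c, so V = 0.442 × 534 × (1870 − 25.8) × 13.7 / 2180 = 2735 m³.

V ≈ 2740 m³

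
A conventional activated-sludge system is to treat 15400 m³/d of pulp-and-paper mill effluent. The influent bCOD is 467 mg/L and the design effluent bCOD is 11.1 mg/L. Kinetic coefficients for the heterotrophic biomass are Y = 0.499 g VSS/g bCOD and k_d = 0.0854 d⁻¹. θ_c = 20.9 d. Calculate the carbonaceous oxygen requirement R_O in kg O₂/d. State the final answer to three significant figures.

The observed yield is Y_obs = Y/(1 + k_d·θ_c) = 0.499 / (1 + 0.0854 × 20.9) = 0.499 / 2.785 = 0.1792 g VSS per g bCOD removed.
Q·(S₀ − S) = 15400 × (467 − 11.1) × 10⁻³ = 7021 kg/d removed.
P_X = Y_obs·Q·(S₀ − S) = 0.1792 × 7021 = 1258 kg VSS/d.
Carbonaceous O₂ demand = substrate oxidised − cell-mass equivalent = 7021 − 1.42 × 1258 = 5234 kg O₂/d.

R_O ≈ 5230 kg O₂/d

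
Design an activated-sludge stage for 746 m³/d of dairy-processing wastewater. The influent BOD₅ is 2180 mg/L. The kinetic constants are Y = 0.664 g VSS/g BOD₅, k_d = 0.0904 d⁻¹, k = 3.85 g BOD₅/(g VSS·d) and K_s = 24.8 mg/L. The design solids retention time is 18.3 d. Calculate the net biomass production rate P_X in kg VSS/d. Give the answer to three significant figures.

For a completely mixed reactor with recycle the Lawrence–McCarty relation gives S = K_s·(1 + k_d·θ_c) / [θ_c·(Y·k − k_d) − 1] = 24.8 × (1 + 0.0904 × 18.3) / [18.3 × (0.664 × 3.85 − 0.0904) − 1] = 65.83 / 44.13 = 1.492 mg/L.
Correct the yield for decay: Y_obs = Y/(1 + k_d θ_c) = 0.664 / (1 + 0.0904 × 18.3) = 0.664 / 2.654 = 0.2502.
Substrate removed = Q·(S₀ − S) = 746 m³/d × (2180 − 1.49) g/m³ = 1.63×10^6 g/d = 1625 kg/d.
P_X = Y_obs · Q(S₀ − S) = 0.2502 × 1625 = 406.5 kg VSS/d.

P_X ≈ 407 kg VSS/d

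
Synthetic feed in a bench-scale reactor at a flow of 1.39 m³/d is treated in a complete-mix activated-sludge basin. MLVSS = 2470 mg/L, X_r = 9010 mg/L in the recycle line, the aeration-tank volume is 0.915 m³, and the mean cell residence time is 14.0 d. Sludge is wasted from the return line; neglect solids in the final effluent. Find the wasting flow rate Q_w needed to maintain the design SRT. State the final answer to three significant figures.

Q_w = (V·X)/(θ_c X_r) = 0.9150 × 2470 / (14.0 × 9010) = 0.01792 m³/d.

Q_w ≈ 0.0179 m³/d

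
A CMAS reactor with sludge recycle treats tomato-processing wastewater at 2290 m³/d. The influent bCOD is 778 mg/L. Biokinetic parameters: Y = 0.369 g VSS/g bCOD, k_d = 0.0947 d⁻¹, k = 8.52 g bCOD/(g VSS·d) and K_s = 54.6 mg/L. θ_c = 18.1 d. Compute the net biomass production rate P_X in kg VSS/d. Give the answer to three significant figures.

From the Monod/SRT balance for a CMAS, S = K_s·(1+k_d θ_c)/[θ_c·(Y k − k_d) − 1] = 54.6 × (1 + 0.0947 × 18.1) / [18.1 × (0.369 × 8.52 − 0.0947) − 1] = 148.2 / 54.19 = 2.735 mg/L.
The observed yield is Y_obs = Y/(1 + k_d·θ_c) = 0.369 / (1 + 0.0947 × 18.1) = 0.369 / 2.714 = 0.1360 g VSS per g bCOD removed.
Q·(S₀ − S) = 2290 × (778 − 2.73) × 10⁻³ = 1775 kg/d removed.
Net biomass production P_X = Y_obs × Q·(S₀ − S) = 0.1360 × 1775 = 241.4 kg VSS/d.

P_X ≈ 241 kg VSS/d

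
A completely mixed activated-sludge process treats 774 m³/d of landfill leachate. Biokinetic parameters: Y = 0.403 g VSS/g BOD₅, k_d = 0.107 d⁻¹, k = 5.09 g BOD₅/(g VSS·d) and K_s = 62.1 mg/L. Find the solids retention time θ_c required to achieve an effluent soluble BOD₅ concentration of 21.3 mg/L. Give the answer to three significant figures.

From 1/θ_c = Y·k·S/(K_s + S) − k_d: Y·k·S/(K_s+S) = 0.403 × 5.09 × 21.3 / (62.1 + 21.3) = 0.5239 d⁻¹.
θ_c = 1/(μ − k_d) = 1/(0.5239 − 0.107) = 1/0.4169 = 2.399 d.

θ_c ≈ 2.40 d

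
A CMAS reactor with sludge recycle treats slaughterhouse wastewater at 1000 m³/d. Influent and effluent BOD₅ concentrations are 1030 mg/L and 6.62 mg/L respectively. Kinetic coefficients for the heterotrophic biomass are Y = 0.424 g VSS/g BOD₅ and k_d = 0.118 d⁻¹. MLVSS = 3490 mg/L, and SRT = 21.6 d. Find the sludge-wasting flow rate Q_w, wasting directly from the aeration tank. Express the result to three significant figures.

Rearranging the biomass balance for a CMAS with decay, V = Y·Q·ΔS·θ_c / [X·(1+k_d θ_c)] = 0.424 × 1000 × (1030 − 6.62) × 21.6 / [3490 × (1 + 0.118 × 21.6)] = 9.37×10^6 / 12385 = 756.7 m³.
Wasting from the aeration tank: Q_w = V / θ_c = 756.7 / 21.6 = 35.03 m³/d.

Q_w ≈ 35.0 m³/d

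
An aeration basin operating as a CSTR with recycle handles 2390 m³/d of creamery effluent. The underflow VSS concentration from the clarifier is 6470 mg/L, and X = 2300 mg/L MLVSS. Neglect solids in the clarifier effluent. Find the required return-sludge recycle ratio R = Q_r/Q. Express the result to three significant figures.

Solids balance on the clarifier gives (1+R)X = R·X_r, so R = X/(X_r − X) = 2300 / (6470 − 2300) = 0.5516.

R ≈ 0.552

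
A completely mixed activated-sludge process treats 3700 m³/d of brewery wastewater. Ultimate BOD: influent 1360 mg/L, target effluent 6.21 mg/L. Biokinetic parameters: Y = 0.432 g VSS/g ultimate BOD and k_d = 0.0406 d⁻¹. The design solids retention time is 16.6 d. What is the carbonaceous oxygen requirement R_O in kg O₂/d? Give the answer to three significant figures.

Observed yield with endogenous decay: Y_obs = Y / (1 + k_d·θ_c) = 0.432 / (1 + 0.0406 × 16.6) = 0.432 / 1.674 = 0.2581 g VSS/g ultimate BOD.
Mass of ultimate BOD removed per day: Q(S₀ − S) = 3700 × 1354 g/m³ = 5009 kg/d.
Net sludge production P_X = 0.2581 × 5009 = 1293 kg VSS/d.
Carbonaceous O₂ demand = substrate oxidised − cell-mass equivalent = 5009 − 1.42 × 1293 = 3173 kg O₂/d.

R_O ≈ 3170 kg O₂/d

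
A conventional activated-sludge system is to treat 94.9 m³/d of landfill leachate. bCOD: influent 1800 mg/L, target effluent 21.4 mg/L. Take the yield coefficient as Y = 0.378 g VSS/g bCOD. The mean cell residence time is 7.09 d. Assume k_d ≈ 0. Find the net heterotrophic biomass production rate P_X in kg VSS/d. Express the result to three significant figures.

Since k_d ≈ 0, Y_obs = Y = 0.378 g VSS/g bCOD.
ΔS = 1800 − 21.4 = 1779 mg/L, so the substrate removal rate is 94.9 × 1779/1000 = 168.8 kg bCOD/d.
Biomass produced: P_X = Y_obs·Q·ΔS = 0.3780 × 168.8 ≈ 63.80 kg VSS/d.

P_X ≈ 63.8 kg VSS/d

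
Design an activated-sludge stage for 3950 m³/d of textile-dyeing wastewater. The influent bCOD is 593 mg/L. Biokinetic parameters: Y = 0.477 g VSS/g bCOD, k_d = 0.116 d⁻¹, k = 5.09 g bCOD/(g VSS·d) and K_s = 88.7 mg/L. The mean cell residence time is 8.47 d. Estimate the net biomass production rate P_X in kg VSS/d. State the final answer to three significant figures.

Effluent substrate depends only on kinetics and SRT: S = K_s(1 + k_d θ_c) / [θ_c(Yk − k_d) − 1] = 88.7 × (1 + 0.116 × 8.47) / [8.47 × (0.477 × 5.09 − 0.116) − 1] = 175.8 / 18.58 = 9.463 mg/L.
The observed yield is Y_obs = Y/(1 + k_d·θ_c) = 0.477 / (1 + 0.116 × 8.47) = 0.477 / 1.983 = 0.2406 g VSS per g bCOD removed.
Substrate removed = Q·(S₀ − S) = 3950 m³/d × (593 − 9.46) g/m³ = 2.3×10^6 g/d = 2305 kg/d.
P_X = Y_obs · Q(S₀ − S) = 0.2406 × 2305 = 554.6 kg VSS/d.

P_X ≈ 555 kg VSS/d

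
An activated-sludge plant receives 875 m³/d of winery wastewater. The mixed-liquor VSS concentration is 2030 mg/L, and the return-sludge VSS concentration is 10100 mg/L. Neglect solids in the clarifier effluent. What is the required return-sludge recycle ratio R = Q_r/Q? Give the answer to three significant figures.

Mass balance around the secondary clarifier (neglecting effluent solids): R = X / (X_r − X) = 2030 / (10100 − 2030) = 0.2515.

R ≈ 0.252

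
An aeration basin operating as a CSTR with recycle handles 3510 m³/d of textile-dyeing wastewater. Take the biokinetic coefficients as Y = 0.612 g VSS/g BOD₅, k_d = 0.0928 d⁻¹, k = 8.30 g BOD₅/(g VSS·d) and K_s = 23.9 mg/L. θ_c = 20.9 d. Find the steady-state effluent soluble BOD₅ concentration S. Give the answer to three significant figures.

Effluent substrate depends only on kinetics and SRT: S = K_s(1 + k_d θ_c) / [θ_c(Yk − k_d) − 1] = 23.9 × (1 + 0.0928 × 20.9) / [20.9 × (0.612 × 8.30 − 0.0928) − 1] = 70.25 / 103.2 = 0.6806 mg/L.

S ≈ 0.681 mg/L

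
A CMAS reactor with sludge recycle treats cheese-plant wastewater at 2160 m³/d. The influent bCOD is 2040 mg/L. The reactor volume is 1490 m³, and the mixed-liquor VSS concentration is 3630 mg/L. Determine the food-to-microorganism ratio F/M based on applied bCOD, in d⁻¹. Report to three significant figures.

F/M ≈ 0.815 d⁻¹

F/M = applied load / biomass = Q·S₀/(V·X) = 2160 × 2040 / (1490 × 3630) = 0.8147 d⁻¹.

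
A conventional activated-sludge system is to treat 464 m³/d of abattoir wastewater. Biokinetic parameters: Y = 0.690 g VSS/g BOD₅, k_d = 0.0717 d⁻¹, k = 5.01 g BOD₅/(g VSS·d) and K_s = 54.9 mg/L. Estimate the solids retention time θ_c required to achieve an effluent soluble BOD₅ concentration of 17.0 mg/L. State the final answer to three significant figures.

θ_c ≈ 1.34 d

At the target effluent, Y k S/(K_s+S) = 0.690×5.01×17.0/71.90 = 0.8173 d⁻¹.
1/θ_c = 0.8173 − 0.0717 = 0.7456 d⁻¹, so θ_c = 1.341 d.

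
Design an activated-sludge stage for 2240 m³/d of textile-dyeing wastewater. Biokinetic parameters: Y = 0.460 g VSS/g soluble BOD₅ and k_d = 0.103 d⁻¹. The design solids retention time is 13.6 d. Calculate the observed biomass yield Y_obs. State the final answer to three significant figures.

Y_obs = Y / (1 + k_d θ_c) = 0.460 / (1 + 0.103 × 13.6) = 0.460 / 2.401 = 0.1916.

Y_obs ≈ 0.192 g VSS/g soluble BOD₅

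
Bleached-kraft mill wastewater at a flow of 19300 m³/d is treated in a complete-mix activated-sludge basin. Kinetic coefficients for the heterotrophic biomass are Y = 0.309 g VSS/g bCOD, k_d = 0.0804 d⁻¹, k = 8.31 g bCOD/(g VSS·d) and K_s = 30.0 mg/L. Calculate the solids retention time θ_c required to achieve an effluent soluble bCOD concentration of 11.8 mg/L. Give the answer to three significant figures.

θ_c ≈ 1.55 d

From 1/θ_c = Y·k·S/(K_s + S) − k_d: Y·k·S/(K_s+S) = 0.309 × 8.31 × 11.8 / (30.0 + 11.8) = 0.7249 d⁻¹.
θ_c = 1/(μ − k_d) = 1/(0.7249 − 0.0804) = 1/0.6445 = 1.552 d.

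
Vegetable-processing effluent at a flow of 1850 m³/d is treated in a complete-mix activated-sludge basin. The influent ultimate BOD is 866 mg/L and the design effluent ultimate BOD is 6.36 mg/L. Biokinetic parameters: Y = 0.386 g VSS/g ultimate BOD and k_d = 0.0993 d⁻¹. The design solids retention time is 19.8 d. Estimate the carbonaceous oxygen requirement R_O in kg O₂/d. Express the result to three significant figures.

Observed yield with endogenous decay: Y_obs = Y / (1 + k_d·θ_c) = 0.386 / (1 + 0.0993 × 19.8) = 0.386 / 2.966 = 0.1301 g VSS/g ultimate BOD.
Q·(S₀ − S) = 1850 × (866 − 6.36) × 10⁻³ = 1590 kg/d removed.
Biomass synthesised: P_X = Y_obs × 1590 = 207.0 kg VSS/d.
Carbonaceous O₂ demand = substrate oxidised − cell-mass equivalent = 1590 − 1.42 × 207.0 = 1296 kg O₂/d.

R_O ≈ 1300 kg O₂/d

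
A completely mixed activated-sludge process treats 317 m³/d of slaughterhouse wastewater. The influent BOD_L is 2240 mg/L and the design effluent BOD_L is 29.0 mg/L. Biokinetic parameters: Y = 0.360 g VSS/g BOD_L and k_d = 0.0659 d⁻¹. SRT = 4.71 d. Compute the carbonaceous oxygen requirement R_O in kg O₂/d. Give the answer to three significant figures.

R_O ≈ 427 kg O₂/d

Observed yield with endogenous decay: Y_obs = Y / (1 + k_d·θ_c) = 0.360 / (1 + 0.0659 × 4.71) = 0.360 / 1.310 = 0.2747 g VSS/g BOD_L.
Substrate removed = Q·(S₀ − S) = 317 m³/d × (2240 − 29.0) g/m³ = 7.01×10^5 g/d = 700.9 kg/d.
P_X = Y_obs·Q·(S₀ − S) = 0.2747 × 700.9 = 192.6 kg VSS/d.
R_O = Q·ΔS − 1.42 P_X = 700.9 − 273.4 = 427.5 kg O₂/d.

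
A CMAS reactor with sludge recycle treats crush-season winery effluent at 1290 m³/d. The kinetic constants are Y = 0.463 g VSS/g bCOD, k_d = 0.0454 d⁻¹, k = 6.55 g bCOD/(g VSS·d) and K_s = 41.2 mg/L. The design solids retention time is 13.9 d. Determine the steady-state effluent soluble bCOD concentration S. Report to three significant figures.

Effluent substrate depends only on kinetics and SRT: S = K_s(1 + k_d θ_c) / [θ_c(Yk − k_d) − 1] = 41.2 × (1 + 0.0454 × 13.9) / [13.9 × (0.463 × 6.55 − 0.0454) − 1] = 67.20 / 40.52 = 1.658 mg/L.

S ≈ 1.66 mg/L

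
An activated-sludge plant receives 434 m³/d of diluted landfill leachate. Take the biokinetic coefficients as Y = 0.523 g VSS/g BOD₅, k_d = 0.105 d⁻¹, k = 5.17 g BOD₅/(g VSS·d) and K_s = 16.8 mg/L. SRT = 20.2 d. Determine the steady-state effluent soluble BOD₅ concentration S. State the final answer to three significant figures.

S ≈ 1.02 mg/L

For a completely mixed reactor with recycle the Lawrence–McCarty relation gives S = K_s·(1 + k_d·θ_c) / [θ_c·(Y·k − k_d) − 1] = 16.8 × (1 + 0.105 × 20.2) / [20.2 × (0.523 × 5.17 − 0.105) − 1] = 52.43 / 51.50 = 1.018 mg/L.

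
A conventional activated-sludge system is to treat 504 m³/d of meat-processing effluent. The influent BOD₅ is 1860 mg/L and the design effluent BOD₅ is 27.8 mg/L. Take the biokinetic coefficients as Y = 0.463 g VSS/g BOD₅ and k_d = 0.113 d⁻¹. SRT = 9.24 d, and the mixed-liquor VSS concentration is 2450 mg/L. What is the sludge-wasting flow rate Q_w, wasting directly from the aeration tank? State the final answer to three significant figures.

Q_w ≈ 85.4 m³/d

From the SRT design equation V = Y Q (S₀−S) θ_c / [X (1 + k_d θ_c)] = 0.463 × 504 × (1860 − 27.8) × 9.24 / [2450 × (1 + 0.113 × 9.24)] = 3.95×10^6 / 5008 = 788.8 m³.
With mixed-liquor wasting, θ_c = V/Q_w, so Q_w = V/θ_c = 788.8/9.24 = 85.37 m³/d.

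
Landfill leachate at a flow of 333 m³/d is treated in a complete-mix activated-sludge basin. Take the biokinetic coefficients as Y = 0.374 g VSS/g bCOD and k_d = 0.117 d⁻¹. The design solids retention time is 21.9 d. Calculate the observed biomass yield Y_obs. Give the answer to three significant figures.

Y_obs ≈ 0.105 g VSS/g bCOD

Correct the yield for decay: Y_obs = Y/(1 + k_d θ_c) = 0.374 / (1 + 0.117 × 21.9) = 0.374 / 3.562 = 0.1050.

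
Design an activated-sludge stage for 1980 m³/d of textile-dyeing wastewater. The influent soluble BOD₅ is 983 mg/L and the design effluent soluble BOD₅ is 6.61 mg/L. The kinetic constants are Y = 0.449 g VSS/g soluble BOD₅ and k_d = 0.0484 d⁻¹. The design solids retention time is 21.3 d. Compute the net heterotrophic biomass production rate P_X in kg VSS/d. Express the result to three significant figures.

The observed yield is Y_obs = Y/(1 + k_d·θ_c) = 0.449 / (1 + 0.0484 × 21.3) = 0.449 / 2.031 = 0.2211 g VSS per g soluble BOD₅ removed.
Mass of soluble BOD₅ removed per day: Q(S₀ − S) = 1980 × 976.4 g/m³ = 1933 kg/d.
Biomass produced: P_X = Y_obs·Q·ΔS = 0.2211 × 1933 ≈ 427.4 kg VSS/d.

P_X ≈ 427 kg VSS/d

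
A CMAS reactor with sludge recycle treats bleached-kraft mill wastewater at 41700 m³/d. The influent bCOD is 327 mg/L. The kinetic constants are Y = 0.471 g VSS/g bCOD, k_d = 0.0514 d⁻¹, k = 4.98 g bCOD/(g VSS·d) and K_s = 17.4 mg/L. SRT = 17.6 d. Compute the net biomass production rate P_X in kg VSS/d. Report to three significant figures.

P_X ≈ 3360 kg VSS/d

From the Monod/SRT balance for a CMAS, S = K_s·(1+k_d θ_c)/[θ_c·(Y k − k_d) − 1] = 17.4 × (1 + 0.0514 × 17.6) / [17.6 × (0.471 × 4.98 − 0.0514) − 1] = 33.14 / 39.38 = 0.8416 mg/L.
Observed yield with endogenous decay: Y_obs = Y / (1 + k_d·θ_c) = 0.471 / (1 + 0.0514 × 17.6) = 0.471 / 1.905 = 0.2473 g VSS/g bCOD.
Substrate removed = Q·(S₀ − S) = 41700 m³/d × (327 − 0.842) g/m³ = 1.36×10^7 g/d = 13601 kg/d.
P_X = Y_obs · Q(S₀ − S) = 0.2473 × 13601 = 3363 kg VSS/d.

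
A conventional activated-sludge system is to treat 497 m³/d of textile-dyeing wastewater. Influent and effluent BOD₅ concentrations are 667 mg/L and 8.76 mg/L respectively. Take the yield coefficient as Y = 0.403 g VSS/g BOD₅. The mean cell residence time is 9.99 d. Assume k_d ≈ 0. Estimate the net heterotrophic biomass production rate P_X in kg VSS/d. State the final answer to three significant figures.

With endogenous decay neglected, the observed yield equals the true yield: Y_obs = Y = 0.403 g VSS/g BOD₅.
Q·(S₀ − S) = 497 × (667 − 8.76) × 10⁻³ = 327.1 kg/d removed.
So the net sludge growth is P_X = 0.4030 × 327.1 = 131.8 kg VSS/d.

P_X ≈ 132 kg VSS/d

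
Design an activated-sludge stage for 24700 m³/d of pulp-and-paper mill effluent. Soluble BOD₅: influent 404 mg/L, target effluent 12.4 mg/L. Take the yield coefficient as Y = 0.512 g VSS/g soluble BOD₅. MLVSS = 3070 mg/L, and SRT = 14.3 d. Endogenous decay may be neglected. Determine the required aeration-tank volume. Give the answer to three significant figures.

With k_d = 0 the design equation reduces to V = Y Q (S₀−S) θ_c / X = 0.512 × 24700 × (404 − 12.4) × 14.3 / 3070 = 23068 m³.

V ≈ 23100 m³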